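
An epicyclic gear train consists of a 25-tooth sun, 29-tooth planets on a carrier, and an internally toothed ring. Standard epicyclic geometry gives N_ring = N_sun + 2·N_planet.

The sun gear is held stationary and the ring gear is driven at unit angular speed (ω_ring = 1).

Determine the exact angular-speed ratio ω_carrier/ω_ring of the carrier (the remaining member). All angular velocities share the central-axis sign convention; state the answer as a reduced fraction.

83/108

N_ring = 25 + 2·29 = 83
25(ω_s−ω_c) = −83(ω_r−ω_c),  ω_s=0, ω_r=1
25(0−ω_c) = −83(1−ω_c)  ⇒  108ω_c = 83  ⇒  ω_c = 83/108
ω_c/ω_r = 83/108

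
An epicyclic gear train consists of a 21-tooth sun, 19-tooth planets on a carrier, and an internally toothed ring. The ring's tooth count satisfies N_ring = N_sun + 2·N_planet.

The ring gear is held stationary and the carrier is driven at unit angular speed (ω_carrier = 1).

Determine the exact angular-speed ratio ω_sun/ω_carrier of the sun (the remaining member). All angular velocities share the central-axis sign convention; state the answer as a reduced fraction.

N_ring = 21 + 2·19 = 59
21(ω_s−ω_c) = −59(ω_r−ω_c),  ω_r=0, ω_c=1
ω_s = 1 − (59/21)(0−1) = 80/21
ω_s/ω_c = 80/21

80/21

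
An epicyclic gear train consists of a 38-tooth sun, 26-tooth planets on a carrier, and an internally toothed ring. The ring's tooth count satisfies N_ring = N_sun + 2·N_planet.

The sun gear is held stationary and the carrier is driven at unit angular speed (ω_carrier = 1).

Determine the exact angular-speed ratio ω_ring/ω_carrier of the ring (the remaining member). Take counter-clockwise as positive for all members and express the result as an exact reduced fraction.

N_ring = 38 + 2·26 = 90
38(ω_s−ω_c) = −90(ω_r−ω_c),  ω_s=0, ω_c=1
ω_r = 1 − (38/90)(0−1) = 64/45
ω_r/ω_c = 64/45

64/45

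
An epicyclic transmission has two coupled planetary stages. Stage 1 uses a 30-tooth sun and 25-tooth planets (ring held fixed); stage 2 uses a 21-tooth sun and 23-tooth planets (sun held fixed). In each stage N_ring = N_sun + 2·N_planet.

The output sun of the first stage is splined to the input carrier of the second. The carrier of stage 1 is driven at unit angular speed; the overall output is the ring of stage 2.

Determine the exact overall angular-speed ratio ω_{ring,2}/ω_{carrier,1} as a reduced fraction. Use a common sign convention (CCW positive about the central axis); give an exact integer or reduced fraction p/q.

968/201

Stage 1: N_ring = 30 + 2·25 = 80
Stage 1: 30(ω_s−ω_c) = −80(ω_r−ω_c),  ω_r=0, ω_c=1
Stage 1: ω_s = 1 − (80/30)(0−1) = 11/3
  ⇒ ω_s¹/ω_c¹ = 11/3
Stage 2: N_ring = 21 + 2·23 = 67
Stage 2: 21(ω_s−ω_c) = −67(ω_r−ω_c),  ω_s=0, ω_c=1
Stage 2: ω_r = 1 − (21/67)(0−1) = 88/67
  ⇒ ω_r²/ω_c² = 88/67
Coupling ω_c² = ω_s¹ ⇒ overall = 11/3 × 88/67 = 968/201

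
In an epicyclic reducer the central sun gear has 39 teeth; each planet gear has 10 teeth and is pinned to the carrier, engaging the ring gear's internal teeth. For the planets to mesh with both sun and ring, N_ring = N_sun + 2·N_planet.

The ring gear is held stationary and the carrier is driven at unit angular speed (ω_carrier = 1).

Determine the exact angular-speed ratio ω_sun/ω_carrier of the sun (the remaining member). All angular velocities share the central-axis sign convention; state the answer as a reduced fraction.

98/39

N_ring = 39 + 2·10 = 59
39(ω_s−ω_c) = −59(ω_r−ω_c),  ω_r=0, ω_c=1
ω_s = 1 − (59/39)(0−1) = 98/39
ω_s/ω_c = 98/39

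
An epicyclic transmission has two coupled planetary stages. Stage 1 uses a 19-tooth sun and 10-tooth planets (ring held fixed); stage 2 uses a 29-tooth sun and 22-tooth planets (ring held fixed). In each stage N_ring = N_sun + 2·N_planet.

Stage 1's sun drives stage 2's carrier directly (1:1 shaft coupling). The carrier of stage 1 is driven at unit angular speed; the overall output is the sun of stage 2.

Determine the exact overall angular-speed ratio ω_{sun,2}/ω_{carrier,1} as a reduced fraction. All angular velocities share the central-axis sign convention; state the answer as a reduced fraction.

Stage 1: N_ring = 19 + 2·10 = 39
Stage 1: 19(ω_s−ω_c) = −39(ω_r−ω_c),  ω_r=0, ω_c=1
Stage 1: ω_s = 1 − (39/19)(0−1) = 58/19
  ⇒ ω_s¹/ω_c¹ = 58/19
Stage 2: N_ring = 29 + 2·22 = 73
Stage 2: 29(ω_s−ω_c) = −73(ω_r−ω_c),  ω_r=0, ω_c=1
Stage 2: ω_s = 1 − (73/29)(0−1) = 102/29
  ⇒ ω_s²/ω_c² = 102/29
Coupling ω_c² = ω_s¹ ⇒ overall = 58/19 × 102/29 = 204/19

204/19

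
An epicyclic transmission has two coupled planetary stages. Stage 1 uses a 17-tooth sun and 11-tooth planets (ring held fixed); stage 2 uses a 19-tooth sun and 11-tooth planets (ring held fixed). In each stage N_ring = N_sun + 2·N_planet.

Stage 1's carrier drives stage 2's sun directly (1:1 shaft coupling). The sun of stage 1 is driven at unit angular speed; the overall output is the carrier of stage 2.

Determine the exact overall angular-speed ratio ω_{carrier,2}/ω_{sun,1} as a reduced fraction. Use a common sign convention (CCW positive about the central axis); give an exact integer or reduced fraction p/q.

323/3360

Stage 1: N_ring = 17 + 2·11 = 39
Stage 1: 17(ω_s−ω_c) = −39(ω_r−ω_c),  ω_r=0, ω_s=1
Stage 1: 17(1−ω_c) = −39(0−ω_c)  ⇒  56ω_c = 17  ⇒  ω_c = 17/56
  ⇒ ω_c¹/ω_s¹ = 17/56
Stage 2: N_ring = 19 + 2·11 = 41
Stage 2: 19(ω_s−ω_c) = −41(ω_r−ω_c),  ω_r=0, ω_s=1
Stage 2: 19(1−ω_c) = −41(0−ω_c)  ⇒  60ω_c = 19  ⇒  ω_c = 19/60
  ⇒ ω_c²/ω_s² = 19/60
Coupling ω_s² = ω_c¹ ⇒ overall = 17/56 × 19/60 = 323/3360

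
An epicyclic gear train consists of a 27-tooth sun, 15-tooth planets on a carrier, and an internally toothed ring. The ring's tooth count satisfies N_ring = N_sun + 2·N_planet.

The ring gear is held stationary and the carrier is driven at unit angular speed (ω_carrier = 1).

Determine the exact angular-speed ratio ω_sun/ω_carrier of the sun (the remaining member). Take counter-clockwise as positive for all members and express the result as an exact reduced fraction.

N_ring = 27 + 2·15 = 57
27(ω_s−ω_c) = −57(ω_r−ω_c),  ω_r=0, ω_c=1
ω_s = 1 − (57/27)(0−1) = 28/9
ω_s/ω_c = 28/9

28/9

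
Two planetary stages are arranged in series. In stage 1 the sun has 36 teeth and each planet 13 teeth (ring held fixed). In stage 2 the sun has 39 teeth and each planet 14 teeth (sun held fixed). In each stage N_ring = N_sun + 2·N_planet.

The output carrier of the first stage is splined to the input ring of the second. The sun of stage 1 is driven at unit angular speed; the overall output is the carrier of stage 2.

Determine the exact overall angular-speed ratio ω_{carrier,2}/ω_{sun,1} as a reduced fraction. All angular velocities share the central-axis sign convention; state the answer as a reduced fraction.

Stage 1: N_ring = 36 + 2·13 = 62
Stage 1: 36(ω_s−ω_c) = −62(ω_r−ω_c),  ω_r=0, ω_s=1
Stage 1: 36(1−ω_c) = −62(0−ω_c)  ⇒  98ω_c = 36  ⇒  ω_c = 18/49
  ⇒ ω_c¹/ω_s¹ = 18/49
Stage 2: N_ring = 39 + 2·14 = 67
Stage 2: 39(ω_s−ω_c) = −67(ω_r−ω_c),  ω_s=0, ω_r=1
Stage 2: 39(0−ω_c) = −67(1−ω_c)  ⇒  106ω_c = 67  ⇒  ω_c = 67/106
  ⇒ ω_c²/ω_r² = 67/106
Coupling ω_r² = ω_c¹ ⇒ overall = 18/49 × 67/106 = 603/2597

603/2597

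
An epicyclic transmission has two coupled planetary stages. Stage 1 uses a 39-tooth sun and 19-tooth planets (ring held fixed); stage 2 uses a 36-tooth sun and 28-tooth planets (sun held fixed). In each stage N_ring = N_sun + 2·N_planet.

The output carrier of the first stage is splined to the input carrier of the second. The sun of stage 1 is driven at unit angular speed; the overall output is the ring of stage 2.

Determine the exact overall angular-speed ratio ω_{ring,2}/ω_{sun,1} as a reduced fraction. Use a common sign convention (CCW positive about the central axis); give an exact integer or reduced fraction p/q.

Stage 1: N_ring = 39 + 2·19 = 77
Stage 1: 39(ω_s−ω_c) = −77(ω_r−ω_c),  ω_r=0, ω_s=1
Stage 1: 39(1−ω_c) = −77(0−ω_c)  ⇒  116ω_c = 39  ⇒  ω_c = 39/116
  ⇒ ω_c¹/ω_s¹ = 39/116
Stage 2: N_ring = 36 + 2·28 = 92
Stage 2: 36(ω_s−ω_c) = −92(ω_r−ω_c),  ω_s=0, ω_c=1
Stage 2: ω_r = 1 − (36/92)(0−1) = 32/23
  ⇒ ω_r²/ω_c² = 32/23
Coupling ω_c² = ω_c¹ ⇒ overall = 39/116 × 32/23 = 312/667

312/667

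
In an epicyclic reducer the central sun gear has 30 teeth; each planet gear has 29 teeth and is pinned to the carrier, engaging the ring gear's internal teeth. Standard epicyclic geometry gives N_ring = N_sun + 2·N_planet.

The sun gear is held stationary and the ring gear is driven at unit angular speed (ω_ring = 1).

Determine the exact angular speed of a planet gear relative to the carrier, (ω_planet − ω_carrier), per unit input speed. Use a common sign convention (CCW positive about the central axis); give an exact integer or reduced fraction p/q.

1320/1711

N_ring = 30 + 2·29 = 88
30(ω_s−ω_c) = −88(ω_r−ω_c),  ω_s=0, ω_r=1
30(0−ω_c) = −88(1−ω_c)  ⇒  118ω_c = 88  ⇒  ω_c = 44/59
sun–planet: 30·(0−44/59) = −29·(ω_p−ω_c)  ⇒  ω_p−ω_c = −(30/29)·(-44/59) = 1320/1711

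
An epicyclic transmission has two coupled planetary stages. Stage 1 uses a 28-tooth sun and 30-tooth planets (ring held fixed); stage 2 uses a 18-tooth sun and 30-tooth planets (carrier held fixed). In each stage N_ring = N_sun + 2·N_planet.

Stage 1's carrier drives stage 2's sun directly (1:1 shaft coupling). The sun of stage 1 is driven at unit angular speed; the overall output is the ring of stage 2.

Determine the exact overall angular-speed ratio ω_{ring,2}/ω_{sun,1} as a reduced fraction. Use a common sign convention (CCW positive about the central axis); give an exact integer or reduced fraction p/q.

-21/377

Stage 1: N_ring = 28 + 2·30 = 88
Stage 1: 28(ω_s−ω_c) = −88(ω_r−ω_c),  ω_r=0, ω_s=1
Stage 1: 28(1−ω_c) = −88(0−ω_c)  ⇒  116ω_c = 28  ⇒  ω_c = 7/29
  ⇒ ω_c¹/ω_s¹ = 7/29
Stage 2: N_ring = 18 + 2·30 = 78
Stage 2: 18(ω_s−ω_c) = −78(ω_r−ω_c),  ω_c=0, ω_s=1
Stage 2: ω_r = 0 − (18/78)(1−0) = -3/13
  ⇒ ω_r²/ω_s² = -3/13
Coupling ω_s² = ω_c¹ ⇒ overall = 7/29 × -3/13 = -21/377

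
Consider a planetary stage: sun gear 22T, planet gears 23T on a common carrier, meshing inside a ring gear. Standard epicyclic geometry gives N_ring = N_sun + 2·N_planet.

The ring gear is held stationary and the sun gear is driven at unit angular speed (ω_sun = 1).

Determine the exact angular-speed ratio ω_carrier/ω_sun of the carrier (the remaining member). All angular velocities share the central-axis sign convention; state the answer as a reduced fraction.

N_ring = 22 + 2·23 = 68
22(ω_s−ω_c) = −68(ω_r−ω_c),  ω_r=0, ω_s=1
22(1−ω_c) = −68(0−ω_c)  ⇒  90ω_c = 22  ⇒  ω_c = 11/45
ω_c/ω_s = 11/45

11/45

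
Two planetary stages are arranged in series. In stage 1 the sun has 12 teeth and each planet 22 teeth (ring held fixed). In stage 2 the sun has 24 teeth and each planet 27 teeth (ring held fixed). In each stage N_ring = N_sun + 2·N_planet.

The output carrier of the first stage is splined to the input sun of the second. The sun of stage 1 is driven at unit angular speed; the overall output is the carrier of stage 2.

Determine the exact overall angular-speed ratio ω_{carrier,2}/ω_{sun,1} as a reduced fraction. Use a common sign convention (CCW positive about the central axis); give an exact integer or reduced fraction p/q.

Stage 1: N_ring = 12 + 2·22 = 56
Stage 1: 12(ω_s−ω_c) = −56(ω_r−ω_c),  ω_r=0, ω_s=1
Stage 1: 12(1−ω_c) = −56(0−ω_c)  ⇒  68ω_c = 12  ⇒  ω_c = 3/17
  ⇒ ω_c¹/ω_s¹ = 3/17
Stage 2: N_ring = 24 + 2·27 = 78
Stage 2: 24(ω_s−ω_c) = −78(ω_r−ω_c),  ω_r=0, ω_s=1
Stage 2: 24(1−ω_c) = −78(0−ω_c)  ⇒  102ω_c = 24  ⇒  ω_c = 4/17
  ⇒ ω_c²/ω_s² = 4/17
Coupling ω_s² = ω_c¹ ⇒ overall = 3/17 × 4/17 = 12/289

12/289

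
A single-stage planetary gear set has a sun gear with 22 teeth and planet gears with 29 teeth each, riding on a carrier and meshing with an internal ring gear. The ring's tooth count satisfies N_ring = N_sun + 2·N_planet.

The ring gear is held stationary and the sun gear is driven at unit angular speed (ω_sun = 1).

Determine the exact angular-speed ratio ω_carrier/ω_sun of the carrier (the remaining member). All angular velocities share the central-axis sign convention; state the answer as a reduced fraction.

N_ring = 22 + 2·29 = 80
22(ω_s−ω_c) = −80(ω_r−ω_c),  ω_r=0, ω_s=1
22(1−ω_c) = −80(0−ω_c)  ⇒  102ω_c = 22  ⇒  ω_c = 11/51
ω_c/ω_s = 11/51

11/51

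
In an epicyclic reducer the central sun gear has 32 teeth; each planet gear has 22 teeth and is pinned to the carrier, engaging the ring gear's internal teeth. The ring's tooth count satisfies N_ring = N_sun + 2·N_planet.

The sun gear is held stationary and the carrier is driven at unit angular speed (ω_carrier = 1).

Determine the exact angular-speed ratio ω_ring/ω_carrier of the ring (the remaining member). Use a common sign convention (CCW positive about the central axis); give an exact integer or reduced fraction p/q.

N_ring = 32 + 2·22 = 76
32(ω_s−ω_c) = −76(ω_r−ω_c),  ω_s=0, ω_c=1
ω_r = 1 − (32/76)(0−1) = 27/19
ω_r/ω_c = 27/19

27/19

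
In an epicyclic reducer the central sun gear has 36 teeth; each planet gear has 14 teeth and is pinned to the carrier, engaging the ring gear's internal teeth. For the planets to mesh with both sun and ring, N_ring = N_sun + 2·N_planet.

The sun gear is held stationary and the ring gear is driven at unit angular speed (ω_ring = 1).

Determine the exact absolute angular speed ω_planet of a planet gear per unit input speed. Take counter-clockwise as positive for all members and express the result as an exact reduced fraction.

16/7

N_ring = 36 + 2·14 = 64
36(ω_s−ω_c) = −64(ω_r−ω_c),  ω_s=0, ω_r=1
36(0−ω_c) = −64(1−ω_c)  ⇒  100ω_c = 64  ⇒  ω_c = 16/25
sun–planet: 36·(0−16/25) = −14·(ω_p−ω_c)  ⇒  ω_p−ω_c = −(36/14)·(-16/25) = 288/175
ω_p = 16/25 + 288/175 = 16/7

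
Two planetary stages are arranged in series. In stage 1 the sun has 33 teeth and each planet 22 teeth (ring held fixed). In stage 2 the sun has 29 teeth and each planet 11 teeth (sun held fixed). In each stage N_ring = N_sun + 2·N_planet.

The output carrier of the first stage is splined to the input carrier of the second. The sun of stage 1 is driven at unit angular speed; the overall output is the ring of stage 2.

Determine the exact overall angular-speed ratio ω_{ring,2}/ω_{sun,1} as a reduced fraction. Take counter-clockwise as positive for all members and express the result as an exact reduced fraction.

8/17

Stage 1: N_ring = 33 + 2·22 = 77
Stage 1: 33(ω_s−ω_c) = −77(ω_r−ω_c),  ω_r=0, ω_s=1
Stage 1: 33(1−ω_c) = −77(0−ω_c)  ⇒  110ω_c = 33  ⇒  ω_c = 3/10
  ⇒ ω_c¹/ω_s¹ = 3/10
Stage 2: N_ring = 29 + 2·11 = 51
Stage 2: 29(ω_s−ω_c) = −51(ω_r−ω_c),  ω_s=0, ω_c=1
Stage 2: ω_r = 1 − (29/51)(0−1) = 80/51
  ⇒ ω_r²/ω_c² = 80/51
Coupling ω_c² = ω_c¹ ⇒ overall = 3/10 × 80/51 = 8/17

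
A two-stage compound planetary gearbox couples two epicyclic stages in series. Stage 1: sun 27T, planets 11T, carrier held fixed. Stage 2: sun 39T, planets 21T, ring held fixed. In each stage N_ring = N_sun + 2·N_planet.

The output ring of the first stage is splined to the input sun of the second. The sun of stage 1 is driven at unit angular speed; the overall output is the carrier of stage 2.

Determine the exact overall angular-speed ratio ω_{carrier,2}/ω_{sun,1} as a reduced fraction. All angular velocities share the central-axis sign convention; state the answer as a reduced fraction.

-351/1960

Stage 1: N_ring = 27 + 2·11 = 49
Stage 1: 27(ω_s−ω_c) = −49(ω_r−ω_c),  ω_c=0, ω_s=1
Stage 1: ω_r = 0 − (27/49)(1−0) = -27/49
  ⇒ ω_r¹/ω_s¹ = -27/49
Stage 2: N_ring = 39 + 2·21 = 81
Stage 2: 39(ω_s−ω_c) = −81(ω_r−ω_c),  ω_r=0, ω_s=1
Stage 2: 39(1−ω_c) = −81(0−ω_c)  ⇒  120ω_c = 39  ⇒  ω_c = 13/40
  ⇒ ω_c²/ω_s² = 13/40
Coupling ω_s² = ω_r¹ ⇒ overall = -27/49 × 13/40 = -351/1960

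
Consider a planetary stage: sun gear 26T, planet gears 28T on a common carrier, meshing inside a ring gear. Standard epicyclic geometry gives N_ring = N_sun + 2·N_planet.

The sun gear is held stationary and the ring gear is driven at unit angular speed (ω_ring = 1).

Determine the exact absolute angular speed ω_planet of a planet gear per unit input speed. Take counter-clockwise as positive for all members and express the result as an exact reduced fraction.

41/28

N_ring = 26 + 2·28 = 82
26(ω_s−ω_c) = −82(ω_r−ω_c),  ω_s=0, ω_r=1
26(0−ω_c) = −82(1−ω_c)  ⇒  108ω_c = 82  ⇒  ω_c = 41/54
sun–planet: 26·(0−41/54) = −28·(ω_p−ω_c)  ⇒  ω_p−ω_c = −(26/28)·(-41/54) = 533/756
ω_p = 41/54 + 533/756 = 41/28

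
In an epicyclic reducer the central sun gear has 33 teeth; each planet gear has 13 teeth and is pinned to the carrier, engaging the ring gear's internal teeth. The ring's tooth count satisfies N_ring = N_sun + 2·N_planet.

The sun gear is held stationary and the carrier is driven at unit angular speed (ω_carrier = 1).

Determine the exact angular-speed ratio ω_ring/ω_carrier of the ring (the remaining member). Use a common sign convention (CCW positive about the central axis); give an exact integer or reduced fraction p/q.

92/59

N_ring = 33 + 2·13 = 59
33(ω_s−ω_c) = −59(ω_r−ω_c),  ω_s=0, ω_c=1
ω_r = 1 − (33/59)(0−1) = 92/59
ω_r/ω_c = 92/59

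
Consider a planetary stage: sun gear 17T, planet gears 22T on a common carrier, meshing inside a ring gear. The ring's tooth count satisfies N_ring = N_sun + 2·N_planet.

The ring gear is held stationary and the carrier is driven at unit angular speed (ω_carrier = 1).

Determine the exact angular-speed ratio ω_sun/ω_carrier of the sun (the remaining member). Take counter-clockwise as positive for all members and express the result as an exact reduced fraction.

78/17

N_ring = 17 + 2·22 = 61
17(ω_s−ω_c) = −61(ω_r−ω_c),  ω_r=0, ω_c=1
ω_s = 1 − (61/17)(0−1) = 78/17
ω_s/ω_c = 78/17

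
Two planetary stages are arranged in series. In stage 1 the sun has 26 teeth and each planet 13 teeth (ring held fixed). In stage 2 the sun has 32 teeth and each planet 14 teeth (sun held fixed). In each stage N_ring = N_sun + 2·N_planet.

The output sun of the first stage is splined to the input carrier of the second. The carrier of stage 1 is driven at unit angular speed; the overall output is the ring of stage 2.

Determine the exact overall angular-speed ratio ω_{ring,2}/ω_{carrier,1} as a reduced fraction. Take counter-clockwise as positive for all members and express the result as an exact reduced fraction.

23/5

Stage 1: N_ring = 26 + 2·13 = 52
Stage 1: 26(ω_s−ω_c) = −52(ω_r−ω_c),  ω_r=0, ω_c=1
Stage 1: ω_s = 1 − (52/26)(0−1) = 3
  ⇒ ω_s¹/ω_c¹ = 3
Stage 2: N_ring = 32 + 2·14 = 60
Stage 2: 32(ω_s−ω_c) = −60(ω_r−ω_c),  ω_s=0, ω_c=1
Stage 2: ω_r = 1 − (32/60)(0−1) = 23/15
  ⇒ ω_r²/ω_c² = 23/15
Coupling ω_c² = ω_s¹ ⇒ overall = 3 × 23/15 = 23/5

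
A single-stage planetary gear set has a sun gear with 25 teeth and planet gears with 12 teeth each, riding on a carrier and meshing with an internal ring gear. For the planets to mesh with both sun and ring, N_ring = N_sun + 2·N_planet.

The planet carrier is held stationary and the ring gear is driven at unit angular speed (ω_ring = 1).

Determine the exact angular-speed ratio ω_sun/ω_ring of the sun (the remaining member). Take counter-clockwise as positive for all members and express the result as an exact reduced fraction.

N_ring = 25 + 2·12 = 49
25(ω_s−ω_c) = −49(ω_r−ω_c),  ω_c=0, ω_r=1
ω_s = 0 − (49/25)(1−0) = -49/25
ω_s/ω_r = -49/25

-49/25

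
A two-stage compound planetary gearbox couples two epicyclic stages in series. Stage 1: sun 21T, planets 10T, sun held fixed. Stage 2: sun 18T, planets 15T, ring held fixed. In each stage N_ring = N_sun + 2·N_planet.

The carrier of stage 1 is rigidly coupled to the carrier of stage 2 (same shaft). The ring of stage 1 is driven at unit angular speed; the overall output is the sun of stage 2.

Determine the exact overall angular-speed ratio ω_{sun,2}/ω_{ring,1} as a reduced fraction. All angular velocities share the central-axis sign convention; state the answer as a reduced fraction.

Stage 1: N_ring = 21 + 2·10 = 41
Stage 1: 21(ω_s−ω_c) = −41(ω_r−ω_c),  ω_s=0, ω_r=1
Stage 1: 21(0−ω_c) = −41(1−ω_c)  ⇒  62ω_c = 41  ⇒  ω_c = 41/62
  ⇒ ω_c¹/ω_r¹ = 41/62
Stage 2: N_ring = 18 + 2·15 = 48
Stage 2: 18(ω_s−ω_c) = −48(ω_r−ω_c),  ω_r=0, ω_c=1
Stage 2: ω_s = 1 − (48/18)(0−1) = 11/3
  ⇒ ω_s²/ω_c² = 11/3
Coupling ω_c² = ω_c¹ ⇒ overall = 41/62 × 11/3 = 451/186

451/186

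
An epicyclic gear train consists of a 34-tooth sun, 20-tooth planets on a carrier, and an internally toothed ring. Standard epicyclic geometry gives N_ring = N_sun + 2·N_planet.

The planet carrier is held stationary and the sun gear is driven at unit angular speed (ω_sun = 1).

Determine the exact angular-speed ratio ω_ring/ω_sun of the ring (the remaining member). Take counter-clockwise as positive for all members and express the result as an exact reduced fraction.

-17/37

N_ring = 34 + 2·20 = 74
34(ω_s−ω_c) = −74(ω_r−ω_c),  ω_c=0, ω_s=1
ω_r = 0 − (34/74)(1−0) = -17/37
ω_r/ω_s = -17/37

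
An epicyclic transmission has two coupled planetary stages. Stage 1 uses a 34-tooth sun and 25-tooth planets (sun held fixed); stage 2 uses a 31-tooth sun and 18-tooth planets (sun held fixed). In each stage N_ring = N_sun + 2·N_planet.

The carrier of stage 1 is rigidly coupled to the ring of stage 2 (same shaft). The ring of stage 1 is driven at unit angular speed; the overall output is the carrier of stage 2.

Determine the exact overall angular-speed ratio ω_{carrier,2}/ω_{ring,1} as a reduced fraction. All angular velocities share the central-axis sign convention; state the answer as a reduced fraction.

Stage 1: N_ring = 34 + 2·25 = 84
Stage 1: 34(ω_s−ω_c) = −84(ω_r−ω_c),  ω_s=0, ω_r=1
Stage 1: 34(0−ω_c) = −84(1−ω_c)  ⇒  118ω_c = 84  ⇒  ω_c = 42/59
  ⇒ ω_c¹/ω_r¹ = 42/59
Stage 2: N_ring = 31 + 2·18 = 67
Stage 2: 31(ω_s−ω_c) = −67(ω_r−ω_c),  ω_s=0, ω_r=1
Stage 2: 31(0−ω_c) = −67(1−ω_c)  ⇒  98ω_c = 67  ⇒  ω_c = 67/98
  ⇒ ω_c²/ω_r² = 67/98
Coupling ω_r² = ω_c¹ ⇒ overall = 42/59 × 67/98 = 201/413

201/413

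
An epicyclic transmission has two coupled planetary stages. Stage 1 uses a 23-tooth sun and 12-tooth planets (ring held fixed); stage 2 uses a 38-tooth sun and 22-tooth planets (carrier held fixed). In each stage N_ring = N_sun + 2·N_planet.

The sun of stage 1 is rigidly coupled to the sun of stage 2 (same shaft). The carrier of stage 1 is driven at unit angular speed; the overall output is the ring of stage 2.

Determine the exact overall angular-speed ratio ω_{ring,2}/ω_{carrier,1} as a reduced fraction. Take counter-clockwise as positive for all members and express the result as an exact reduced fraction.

-1330/943

Stage 1: N_ring = 23 + 2·12 = 47
Stage 1: 23(ω_s−ω_c) = −47(ω_r−ω_c),  ω_r=0, ω_c=1
Stage 1: ω_s = 1 − (47/23)(0−1) = 70/23
  ⇒ ω_s¹/ω_c¹ = 70/23
Stage 2: N_ring = 38 + 2·22 = 82
Stage 2: 38(ω_s−ω_c) = −82(ω_r−ω_c),  ω_c=0, ω_s=1
Stage 2: ω_r = 0 − (38/82)(1−0) = -19/41
  ⇒ ω_r²/ω_s² = -19/41
Coupling ω_s² = ω_s¹ ⇒ overall = 70/23 × -19/41 = -1330/943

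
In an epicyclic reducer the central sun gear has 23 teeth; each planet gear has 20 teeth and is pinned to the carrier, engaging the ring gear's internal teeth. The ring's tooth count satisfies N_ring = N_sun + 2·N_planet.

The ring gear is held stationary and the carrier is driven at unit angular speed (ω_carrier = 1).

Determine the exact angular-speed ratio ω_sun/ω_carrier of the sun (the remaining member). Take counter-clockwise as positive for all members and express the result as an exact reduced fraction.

86/23

N_ring = 23 + 2·20 = 63
23(ω_s−ω_c) = −63(ω_r−ω_c),  ω_r=0, ω_c=1
ω_s = 1 − (63/23)(0−1) = 86/23
ω_s/ω_c = 86/23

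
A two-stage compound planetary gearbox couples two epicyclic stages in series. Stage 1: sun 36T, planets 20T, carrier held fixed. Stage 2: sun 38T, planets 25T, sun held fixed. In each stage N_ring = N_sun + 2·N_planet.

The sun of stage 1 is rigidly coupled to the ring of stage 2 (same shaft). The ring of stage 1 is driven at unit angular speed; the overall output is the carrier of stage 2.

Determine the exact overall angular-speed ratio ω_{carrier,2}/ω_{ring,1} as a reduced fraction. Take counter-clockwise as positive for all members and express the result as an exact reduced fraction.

Stage 1: N_ring = 36 + 2·20 = 76
Stage 1: 36(ω_s−ω_c) = −76(ω_r−ω_c),  ω_c=0, ω_r=1
Stage 1: ω_s = 0 − (76/36)(1−0) = -19/9
  ⇒ ω_s¹/ω_r¹ = -19/9
Stage 2: N_ring = 38 + 2·25 = 88
Stage 2: 38(ω_s−ω_c) = −88(ω_r−ω_c),  ω_s=0, ω_r=1
Stage 2: 38(0−ω_c) = −88(1−ω_c)  ⇒  126ω_c = 88  ⇒  ω_c = 44/63
  ⇒ ω_c²/ω_r² = 44/63
Coupling ω_r² = ω_s¹ ⇒ overall = -19/9 × 44/63 = -836/567

-836/567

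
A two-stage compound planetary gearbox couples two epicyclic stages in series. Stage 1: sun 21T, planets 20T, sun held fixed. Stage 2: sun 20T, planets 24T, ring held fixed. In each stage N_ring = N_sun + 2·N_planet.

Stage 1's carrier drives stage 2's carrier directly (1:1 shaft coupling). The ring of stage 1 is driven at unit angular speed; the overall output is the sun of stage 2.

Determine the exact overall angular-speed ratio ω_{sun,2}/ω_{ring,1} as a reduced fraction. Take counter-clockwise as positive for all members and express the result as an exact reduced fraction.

Stage 1: N_ring = 21 + 2·20 = 61
Stage 1: 21(ω_s−ω_c) = −61(ω_r−ω_c),  ω_s=0, ω_r=1
Stage 1: 21(0−ω_c) = −61(1−ω_c)  ⇒  82ω_c = 61  ⇒  ω_c = 61/82
  ⇒ ω_c¹/ω_r¹ = 61/82
Stage 2: N_ring = 20 + 2·24 = 68
Stage 2: 20(ω_s−ω_c) = −68(ω_r−ω_c),  ω_r=0, ω_c=1
Stage 2: ω_s = 1 − (68/20)(0−1) = 22/5
  ⇒ ω_s²/ω_c² = 22/5
Coupling ω_c² = ω_c¹ ⇒ overall = 61/82 × 22/5 = 671/205

671/205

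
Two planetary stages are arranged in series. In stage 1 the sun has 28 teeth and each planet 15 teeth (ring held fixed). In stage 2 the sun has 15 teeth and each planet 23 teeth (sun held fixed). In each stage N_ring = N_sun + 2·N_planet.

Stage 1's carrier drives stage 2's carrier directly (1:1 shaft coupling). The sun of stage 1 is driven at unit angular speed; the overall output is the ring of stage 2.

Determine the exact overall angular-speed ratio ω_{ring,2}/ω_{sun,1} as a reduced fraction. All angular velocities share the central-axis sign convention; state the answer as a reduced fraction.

Stage 1: N_ring = 28 + 2·15 = 58
Stage 1: 28(ω_s−ω_c) = −58(ω_r−ω_c),  ω_r=0, ω_s=1
Stage 1: 28(1−ω_c) = −58(0−ω_c)  ⇒  86ω_c = 28  ⇒  ω_c = 14/43
  ⇒ ω_c¹/ω_s¹ = 14/43
Stage 2: N_ring = 15 + 2·23 = 61
Stage 2: 15(ω_s−ω_c) = −61(ω_r−ω_c),  ω_s=0, ω_c=1
Stage 2: ω_r = 1 − (15/61)(0−1) = 76/61
  ⇒ ω_r²/ω_c² = 76/61
Coupling ω_c² = ω_c¹ ⇒ overall = 14/43 × 76/61 = 1064/2623

1064/2623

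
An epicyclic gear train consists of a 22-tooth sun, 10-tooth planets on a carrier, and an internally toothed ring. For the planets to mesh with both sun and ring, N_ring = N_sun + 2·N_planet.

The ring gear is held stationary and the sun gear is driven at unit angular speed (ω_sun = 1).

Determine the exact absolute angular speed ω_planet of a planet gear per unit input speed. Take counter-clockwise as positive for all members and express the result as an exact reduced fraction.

N_ring = 22 + 2·10 = 42
22(ω_s−ω_c) = −42(ω_r−ω_c),  ω_r=0, ω_s=1
22(1−ω_c) = −42(0−ω_c)  ⇒  64ω_c = 22  ⇒  ω_c = 11/32
sun–planet: 22·(1−11/32) = −10·(ω_p−ω_c)  ⇒  ω_p−ω_c = −(22/10)·(21/32) = -231/160
ω_p = 11/32 − 231/160 = -11/10

-11/10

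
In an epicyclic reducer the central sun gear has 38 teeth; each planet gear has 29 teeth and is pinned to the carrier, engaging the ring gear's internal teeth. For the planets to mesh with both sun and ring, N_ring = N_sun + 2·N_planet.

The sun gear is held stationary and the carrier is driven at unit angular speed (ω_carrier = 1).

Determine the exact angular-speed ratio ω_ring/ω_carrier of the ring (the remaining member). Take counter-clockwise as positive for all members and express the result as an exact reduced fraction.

N_ring = 38 + 2·29 = 96
38(ω_s−ω_c) = −96(ω_r−ω_c),  ω_s=0, ω_c=1
ω_r = 1 − (38/96)(0−1) = 67/48
ω_r/ω_c = 67/48

67/48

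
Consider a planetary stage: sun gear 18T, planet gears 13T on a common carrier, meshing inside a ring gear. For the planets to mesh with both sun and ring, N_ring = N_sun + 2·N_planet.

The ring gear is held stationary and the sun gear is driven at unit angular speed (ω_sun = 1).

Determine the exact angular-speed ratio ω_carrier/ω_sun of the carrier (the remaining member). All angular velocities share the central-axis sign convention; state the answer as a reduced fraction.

9/31

N_ring = 18 + 2·13 = 44
18(ω_s−ω_c) = −44(ω_r−ω_c),  ω_r=0, ω_s=1
18(1−ω_c) = −44(0−ω_c)  ⇒  62ω_c = 18  ⇒  ω_c = 9/31
ω_c/ω_s = 9/31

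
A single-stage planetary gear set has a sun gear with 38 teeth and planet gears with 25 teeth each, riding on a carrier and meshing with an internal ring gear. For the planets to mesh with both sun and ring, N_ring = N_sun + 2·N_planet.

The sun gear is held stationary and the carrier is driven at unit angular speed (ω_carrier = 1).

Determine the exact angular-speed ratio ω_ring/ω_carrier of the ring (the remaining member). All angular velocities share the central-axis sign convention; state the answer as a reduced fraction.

N_ring = 38 + 2·25 = 88
38(ω_s−ω_c) = −88(ω_r−ω_c),  ω_s=0, ω_c=1
ω_r = 1 − (38/88)(0−1) = 63/44
ω_r/ω_c = 63/44

63/44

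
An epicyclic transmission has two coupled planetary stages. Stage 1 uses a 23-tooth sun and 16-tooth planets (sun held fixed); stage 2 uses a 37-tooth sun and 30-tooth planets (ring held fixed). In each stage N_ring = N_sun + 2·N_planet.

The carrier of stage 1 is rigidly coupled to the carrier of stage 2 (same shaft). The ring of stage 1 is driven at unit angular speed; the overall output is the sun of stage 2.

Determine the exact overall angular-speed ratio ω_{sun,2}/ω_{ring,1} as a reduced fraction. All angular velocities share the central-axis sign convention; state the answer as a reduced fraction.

3685/1443

Stage 1: N_ring = 23 + 2·16 = 55
Stage 1: 23(ω_s−ω_c) = −55(ω_r−ω_c),  ω_s=0, ω_r=1
Stage 1: 23(0−ω_c) = −55(1−ω_c)  ⇒  78ω_c = 55  ⇒  ω_c = 55/78
  ⇒ ω_c¹/ω_r¹ = 55/78
Stage 2: N_ring = 37 + 2·30 = 97
Stage 2: 37(ω_s−ω_c) = −97(ω_r−ω_c),  ω_r=0, ω_c=1
Stage 2: ω_s = 1 − (97/37)(0−1) = 134/37
  ⇒ ω_s²/ω_c² = 134/37
Coupling ω_c² = ω_c¹ ⇒ overall = 55/78 × 134/37 = 3685/1443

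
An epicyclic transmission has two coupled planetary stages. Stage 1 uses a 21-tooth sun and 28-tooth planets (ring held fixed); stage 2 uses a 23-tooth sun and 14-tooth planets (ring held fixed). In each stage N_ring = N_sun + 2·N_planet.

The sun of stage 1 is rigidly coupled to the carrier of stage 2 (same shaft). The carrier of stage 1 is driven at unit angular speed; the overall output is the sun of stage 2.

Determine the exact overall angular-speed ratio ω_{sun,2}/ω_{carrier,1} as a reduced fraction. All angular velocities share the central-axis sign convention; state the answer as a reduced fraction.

1036/69

Stage 1: N_ring = 21 + 2·28 = 77
Stage 1: 21(ω_s−ω_c) = −77(ω_r−ω_c),  ω_r=0, ω_c=1
Stage 1: ω_s = 1 − (77/21)(0−1) = 14/3
  ⇒ ω_s¹/ω_c¹ = 14/3
Stage 2: N_ring = 23 + 2·14 = 51
Stage 2: 23(ω_s−ω_c) = −51(ω_r−ω_c),  ω_r=0, ω_c=1
Stage 2: ω_s = 1 − (51/23)(0−1) = 74/23
  ⇒ ω_s²/ω_c² = 74/23
Coupling ω_c² = ω_s¹ ⇒ overall = 14/3 × 74/23 = 1036/69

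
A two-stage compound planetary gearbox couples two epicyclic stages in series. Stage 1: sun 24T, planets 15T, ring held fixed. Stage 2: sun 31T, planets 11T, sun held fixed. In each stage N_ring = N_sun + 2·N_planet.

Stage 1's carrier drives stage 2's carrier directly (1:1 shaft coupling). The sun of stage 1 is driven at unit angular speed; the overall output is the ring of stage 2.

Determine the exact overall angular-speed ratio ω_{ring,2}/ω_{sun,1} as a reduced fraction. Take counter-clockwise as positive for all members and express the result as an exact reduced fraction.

336/689

Stage 1: N_ring = 24 + 2·15 = 54
Stage 1: 24(ω_s−ω_c) = −54(ω_r−ω_c),  ω_r=0, ω_s=1
Stage 1: 24(1−ω_c) = −54(0−ω_c)  ⇒  78ω_c = 24  ⇒  ω_c = 4/13
  ⇒ ω_c¹/ω_s¹ = 4/13
Stage 2: N_ring = 31 + 2·11 = 53
Stage 2: 31(ω_s−ω_c) = −53(ω_r−ω_c),  ω_s=0, ω_c=1
Stage 2: ω_r = 1 − (31/53)(0−1) = 84/53
  ⇒ ω_r²/ω_c² = 84/53
Coupling ω_c² = ω_c¹ ⇒ overall = 4/13 × 84/53 = 336/689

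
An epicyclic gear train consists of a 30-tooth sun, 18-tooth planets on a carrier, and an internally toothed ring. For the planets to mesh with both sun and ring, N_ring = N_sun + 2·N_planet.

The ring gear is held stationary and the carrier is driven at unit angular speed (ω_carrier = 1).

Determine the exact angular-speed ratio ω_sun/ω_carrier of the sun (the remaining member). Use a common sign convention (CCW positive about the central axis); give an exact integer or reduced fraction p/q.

16/5

N_ring = 30 + 2·18 = 66
30(ω_s−ω_c) = −66(ω_r−ω_c),  ω_r=0, ω_c=1
ω_s = 1 − (66/30)(0−1) = 16/5
ω_s/ω_c = 16/5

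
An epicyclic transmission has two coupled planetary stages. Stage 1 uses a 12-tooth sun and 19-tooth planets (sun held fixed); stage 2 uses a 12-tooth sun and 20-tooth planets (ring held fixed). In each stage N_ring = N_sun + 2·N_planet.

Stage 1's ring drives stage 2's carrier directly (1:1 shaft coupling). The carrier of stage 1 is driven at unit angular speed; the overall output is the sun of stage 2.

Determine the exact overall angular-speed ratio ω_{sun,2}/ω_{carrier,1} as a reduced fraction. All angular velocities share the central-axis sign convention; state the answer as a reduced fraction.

496/75

Stage 1: N_ring = 12 + 2·19 = 50
Stage 1: 12(ω_s−ω_c) = −50(ω_r−ω_c),  ω_s=0, ω_c=1
Stage 1: ω_r = 1 − (12/50)(0−1) = 31/25
  ⇒ ω_r¹/ω_c¹ = 31/25
Stage 2: N_ring = 12 + 2·20 = 52
Stage 2: 12(ω_s−ω_c) = −52(ω_r−ω_c),  ω_r=0, ω_c=1
Stage 2: ω_s = 1 − (52/12)(0−1) = 16/3
  ⇒ ω_s²/ω_c² = 16/3
Coupling ω_c² = ω_r¹ ⇒ overall = 31/25 × 16/3 = 496/75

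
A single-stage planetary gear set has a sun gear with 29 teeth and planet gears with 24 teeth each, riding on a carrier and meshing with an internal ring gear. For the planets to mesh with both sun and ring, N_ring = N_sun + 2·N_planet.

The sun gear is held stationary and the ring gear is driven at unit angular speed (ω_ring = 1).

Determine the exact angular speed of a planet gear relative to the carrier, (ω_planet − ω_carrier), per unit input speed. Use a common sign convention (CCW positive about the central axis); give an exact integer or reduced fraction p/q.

2233/2544

N_ring = 29 + 2·24 = 77
29(ω_s−ω_c) = −77(ω_r−ω_c),  ω_s=0, ω_r=1
29(0−ω_c) = −77(1−ω_c)  ⇒  106ω_c = 77  ⇒  ω_c = 77/106
sun–planet: 29·(0−77/106) = −24·(ω_p−ω_c)  ⇒  ω_p−ω_c = −(29/24)·(-77/106) = 2233/2544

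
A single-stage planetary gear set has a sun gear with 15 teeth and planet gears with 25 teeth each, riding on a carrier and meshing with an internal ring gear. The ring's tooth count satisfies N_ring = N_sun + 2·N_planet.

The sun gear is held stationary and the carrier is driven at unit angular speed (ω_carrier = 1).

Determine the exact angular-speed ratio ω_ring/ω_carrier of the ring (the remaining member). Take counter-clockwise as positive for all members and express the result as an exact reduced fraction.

N_ring = 15 + 2·25 = 65
15(ω_s−ω_c) = −65(ω_r−ω_c),  ω_s=0, ω_c=1
ω_r = 1 − (15/65)(0−1) = 16/13
ω_r/ω_c = 16/13

16/13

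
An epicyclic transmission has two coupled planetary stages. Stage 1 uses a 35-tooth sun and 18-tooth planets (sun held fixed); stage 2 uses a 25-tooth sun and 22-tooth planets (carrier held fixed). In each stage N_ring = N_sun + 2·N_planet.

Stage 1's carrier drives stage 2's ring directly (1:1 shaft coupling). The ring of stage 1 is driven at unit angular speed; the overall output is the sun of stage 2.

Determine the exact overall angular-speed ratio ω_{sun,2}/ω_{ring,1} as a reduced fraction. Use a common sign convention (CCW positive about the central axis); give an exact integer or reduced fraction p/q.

Stage 1: N_ring = 35 + 2·18 = 71
Stage 1: 35(ω_s−ω_c) = −71(ω_r−ω_c),  ω_s=0, ω_r=1
Stage 1: 35(0−ω_c) = −71(1−ω_c)  ⇒  106ω_c = 71  ⇒  ω_c = 71/106
  ⇒ ω_c¹/ω_r¹ = 71/106
Stage 2: N_ring = 25 + 2·22 = 69
Stage 2: 25(ω_s−ω_c) = −69(ω_r−ω_c),  ω_c=0, ω_r=1
Stage 2: ω_s = 0 − (69/25)(1−0) = -69/25
  ⇒ ω_s²/ω_r² = -69/25
Coupling ω_r² = ω_c¹ ⇒ overall = 71/106 × -69/25 = -4899/2650

-4899/2650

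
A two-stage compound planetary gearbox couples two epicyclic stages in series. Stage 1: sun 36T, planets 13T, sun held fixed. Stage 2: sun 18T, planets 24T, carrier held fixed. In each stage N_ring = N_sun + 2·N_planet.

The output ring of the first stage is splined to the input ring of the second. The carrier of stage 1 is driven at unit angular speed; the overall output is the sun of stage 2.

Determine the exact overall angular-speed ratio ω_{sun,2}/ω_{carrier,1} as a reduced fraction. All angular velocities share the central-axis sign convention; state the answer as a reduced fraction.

-539/93

Stage 1: N_ring = 36 + 2·13 = 62
Stage 1: 36(ω_s−ω_c) = −62(ω_r−ω_c),  ω_s=0, ω_c=1
Stage 1: ω_r = 1 − (36/62)(0−1) = 49/31
  ⇒ ω_r¹/ω_c¹ = 49/31
Stage 2: N_ring = 18 + 2·24 = 66
Stage 2: 18(ω_s−ω_c) = −66(ω_r−ω_c),  ω_c=0, ω_r=1
Stage 2: ω_s = 0 − (66/18)(1−0) = -11/3
  ⇒ ω_s²/ω_r² = -11/3
Coupling ω_r² = ω_r¹ ⇒ overall = 49/31 × -11/3 = -539/93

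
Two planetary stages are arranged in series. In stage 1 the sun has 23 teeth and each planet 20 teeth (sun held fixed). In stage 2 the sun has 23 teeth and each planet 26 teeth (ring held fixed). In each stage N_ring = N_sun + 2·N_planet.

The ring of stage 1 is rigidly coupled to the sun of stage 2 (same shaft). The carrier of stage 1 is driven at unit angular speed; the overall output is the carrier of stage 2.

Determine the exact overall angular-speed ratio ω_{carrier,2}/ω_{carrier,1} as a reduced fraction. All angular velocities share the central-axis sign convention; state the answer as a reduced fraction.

Stage 1: N_ring = 23 + 2·20 = 63
Stage 1: 23(ω_s−ω_c) = −63(ω_r−ω_c),  ω_s=0, ω_c=1
Stage 1: ω_r = 1 − (23/63)(0−1) = 86/63
  ⇒ ω_r¹/ω_c¹ = 86/63
Stage 2: N_ring = 23 + 2·26 = 75
Stage 2: 23(ω_s−ω_c) = −75(ω_r−ω_c),  ω_r=0, ω_s=1
Stage 2: 23(1−ω_c) = −75(0−ω_c)  ⇒  98ω_c = 23  ⇒  ω_c = 23/98
  ⇒ ω_c²/ω_s² = 23/98
Coupling ω_s² = ω_r¹ ⇒ overall = 86/63 × 23/98 = 989/3087

989/3087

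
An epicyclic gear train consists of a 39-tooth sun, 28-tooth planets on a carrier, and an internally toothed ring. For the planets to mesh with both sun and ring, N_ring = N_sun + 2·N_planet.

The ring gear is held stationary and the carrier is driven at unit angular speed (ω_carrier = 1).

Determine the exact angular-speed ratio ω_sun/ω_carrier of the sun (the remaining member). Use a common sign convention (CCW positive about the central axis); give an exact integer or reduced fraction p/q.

134/39

N_ring = 39 + 2·28 = 95
39(ω_s−ω_c) = −95(ω_r−ω_c),  ω_r=0, ω_c=1
ω_s = 1 − (95/39)(0−1) = 134/39
ω_s/ω_c = 134/39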